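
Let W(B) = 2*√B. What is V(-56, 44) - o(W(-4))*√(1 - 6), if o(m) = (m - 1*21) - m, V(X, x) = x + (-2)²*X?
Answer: -180 + 21*I*√5 ≈ -180.0 + 46.957*I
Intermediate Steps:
V(X, x) = x + 4*X
o(m) = -21 (o(m) = (m - 21) - m = (-21 + m) - m = -21)
V(-56, 44) - o(W(-4))*√(1 - 6) = (44 + 4*(-56)) - (-21)*√(1 - 6) = (44 - 224) - (-21)*√(-5) = -180 - (-21)*I*√5 = -180 + 21*I*√5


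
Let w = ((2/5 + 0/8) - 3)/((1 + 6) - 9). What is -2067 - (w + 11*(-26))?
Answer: -17823/10 ≈ -1782.3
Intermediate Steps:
w = 13/10 (w = ((2*(⅕) + 0*(⅛)) - 3)/(7 - 9) = ((⅖ + 0) - 3)/(-2) = (⅖ - 3)*(-½) = -13/5*(-½) = 13/10 ≈ 1.3000)
-2067 - (w + 11*(-26)) = -2067 - (13/10 + 11*(-26)) = -2067 - (13/10 - 286) = -2067 - 1*(-2847/10) = -2067 + 2847/10 = -17823/10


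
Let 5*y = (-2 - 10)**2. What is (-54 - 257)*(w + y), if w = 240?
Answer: -417984/5 ≈ -83597.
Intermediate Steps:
y = 144/5 (y = (-2 - 10)**2/5 = (1/5)*(-12)**2 = (1/5)*144 = 144/5 ≈ 28.800)
(-54 - 257)*(w + y) = (-54 - 257)*(240 + 144/5) = -311*1344/5 = -417984/5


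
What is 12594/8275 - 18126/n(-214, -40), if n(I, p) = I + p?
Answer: 76595763/1050925 ≈ 72.884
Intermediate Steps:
12594/8275 - 18126/n(-214, -40) = 12594/8275 - 18126/(-214 - 40) = 12594*(1/8275) - 18126/(-254) = 12594/8275 - 18126*(-1/254) = 12594/8275 + 9063/127 = 76595763/1050925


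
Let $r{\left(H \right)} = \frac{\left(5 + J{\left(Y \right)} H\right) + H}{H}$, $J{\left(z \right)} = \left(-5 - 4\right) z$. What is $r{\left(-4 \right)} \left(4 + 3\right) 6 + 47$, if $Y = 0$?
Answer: $\frac{73}{2} \approx 36.5$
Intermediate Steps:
$J{\left(z \right)} = - 9 z$ ($J{\left(z \right)} = \left(-5 - 4\right) z = - 9 z$)
$r{\left(H \right)} = \frac{5 + H}{H}$ ($r{\left(H \right)} = \frac{\left(5 + \left(-9\right) 0 H\right) + H}{H} = \frac{\left(5 + 0 H\right) + H}{H} = \frac{\left(5 + 0\right) + H}{H} = \frac{5 + H}{H}$)
$r{\left(-4 \right)} \left(4 + 3\right) 6 + 47 = \frac{5 - 4}{-4} \left(4 + 3\right) 6 + 47 = \left(- \frac{1}{4}\right) 1 \cdot 7 \cdot 6 + 47 = \left(- \frac{1}{4}\right) 42 + 47 = - \frac{21}{2} + 47 = \frac{73}{2}$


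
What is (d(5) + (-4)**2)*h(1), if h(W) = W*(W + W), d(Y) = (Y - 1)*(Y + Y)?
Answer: 112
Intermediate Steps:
d(Y) = 2*Y*(-1 + Y) (d(Y) = (-1 + Y)*(2*Y) = 2*Y*(-1 + Y))
h(W) = 2*W**2 (h(W) = W*(2*W) = 2*W**2)
(d(5) + (-4)**2)*h(1) = (2*5*(-1 + 5) + (-4)**2)*(2*1**2) = (2*5*4 + 16)*(2*1) = (40 + 16)*2 = 56*2 = 112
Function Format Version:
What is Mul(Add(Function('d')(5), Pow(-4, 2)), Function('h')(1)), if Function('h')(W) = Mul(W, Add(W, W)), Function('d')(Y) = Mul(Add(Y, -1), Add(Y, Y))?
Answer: 112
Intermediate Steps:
Function('d')(Y) = Mul(2, Y, Add(-1, Y)) (Function('d')(Y) = Mul(Add(-1, Y), Mul(2, Y)) = Mul(2, Y, Add(-1, Y)))
Function('h')(W) = Mul(2, Pow(W, 2)) (Function('h')(W) = Mul(W, Mul(2, W)) = Mul(2, Pow(W, 2)))
Mul(Add(Function('d')(5), Pow(-4, 2)), Function('h')(1)) = Mul(Add(Mul(2, 5, Add(-1, 5)), Pow(-4, 2)), Mul(2, Pow(1, 2))) = Mul(Add(Mul(2, 5, 4), 16), Mul(2, 1)) = Mul(Add(40, 16), 2) = Mul(56, 2) = 112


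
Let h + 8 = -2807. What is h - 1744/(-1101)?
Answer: -3097571/1101 ≈ -2813.4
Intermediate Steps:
h = -2815 (h = -8 - 2807 = -2815)
h - 1744/(-1101) = -2815 - 1744/(-1101) = -2815 - 1744*(-1)/1101 = -2815 - 1*(-1744/1101) = -2815 + 1744/1101 = -3097571/1101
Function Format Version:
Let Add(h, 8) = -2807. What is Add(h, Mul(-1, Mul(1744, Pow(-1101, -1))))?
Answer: Rational(-3097571, 1101) ≈ -2813.4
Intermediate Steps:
h = -2815 (h = Add(-8, -2807) = -2815)
Add(h, Mul(-1, Mul(1744, Pow(-1101, -1)))) = Add(-2815, Mul(-1, Mul(1744, Pow(-1101, -1)))) = Add(-2815, Mul(-1, Mul(1744, Rational(-1, 1101)))) = Add(-2815, Mul(-1, Rational(-1744, 1101))) = Add(-2815, Rational(1744, 1101)) = Rational(-3097571, 1101)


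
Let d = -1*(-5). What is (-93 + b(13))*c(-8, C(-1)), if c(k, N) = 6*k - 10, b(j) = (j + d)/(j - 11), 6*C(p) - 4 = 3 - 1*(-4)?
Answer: 4872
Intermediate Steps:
d = 5
C(p) = 11/6 (C(p) = ⅔ + (3 - 1*(-4))/6 = ⅔ + (3 + 4)/6 = ⅔ + (⅙)*7 = ⅔ + 7/6 = 11/6)
b(j) = (5 + j)/(-11 + j) (b(j) = (j + 5)/(j - 11) = (5 + j)/(-11 + j))
c(k, N) = -10 + 6*k
(-93 + b(13))*c(-8, C(-1)) = (-93 + (5 + 13)/(-11 + 13))*(-10 + 6*(-8)) = (-93 + 18/2)*(-10 - 48) = (-93 + (½)*18)*(-58) = (-93 + 9)*(-58) = -84*(-58) = 4872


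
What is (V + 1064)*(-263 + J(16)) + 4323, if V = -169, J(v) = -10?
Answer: -240012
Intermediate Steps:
(V + 1064)*(-263 + J(16)) + 4323 = (-169 + 1064)*(-263 - 10) + 4323 = 895*(-273) + 4323 = -244335 + 4323 = -240012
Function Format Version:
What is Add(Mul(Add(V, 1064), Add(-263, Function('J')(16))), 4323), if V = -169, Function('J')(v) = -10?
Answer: -240012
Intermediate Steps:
Add(Mul(Add(V, 1064), Add(-263, Function('J')(16))), 4323) = Add(Mul(Add(-169, 1064), Add(-263, -10)), 4323) = Add(Mul(895, -273), 4323) = Add(-244335, 4323) = -240012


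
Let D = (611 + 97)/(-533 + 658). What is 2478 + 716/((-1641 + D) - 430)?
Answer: 639648326/258167 ≈ 2477.7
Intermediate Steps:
D = 708/125 ≈ 5.6640
2478 + 716/((-1641 + D) - 430) = 2478 + 716/((-1641 + 708/125) - 430) = 2478 + 716/(-204417/125 - 430) = 2478 + 716/(-258167/125) = 2478 + 716*(-125/258167) = 2478 - 89500/258167 = 639648326/258167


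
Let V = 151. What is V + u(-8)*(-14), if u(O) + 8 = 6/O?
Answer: 547/2 ≈ 273.50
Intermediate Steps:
u(O) = -8 + 6/O
V + u(-8)*(-14) = 151 + (-8 + 6/(-8))*(-14) = 151 + (-8 + 6*(-⅛))*(-14) = 151 + (-8 - ¾)*(-14) = 151 - 35/4*(-14) = 151 + 245/2 = 547/2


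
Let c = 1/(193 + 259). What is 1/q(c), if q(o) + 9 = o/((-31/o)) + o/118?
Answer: -373672016/3363041197 ≈ -0.11111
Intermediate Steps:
c = 1/452 ≈ 0.0022124
q(o) = -9 - o**2/31 + o/118 (q(o) = -9 + (o/((-31/o)) + o/118) = -9 + (o*(-o/31) + o*(1/118)) = -9 + (-o**2/31 + o/118) = -9 - o**2/31 + o/118)
1/q(c) = 1/(-9 - (1/452)**2/31 + (1/118)*(1/452)) = 1/(-9 - 1/31*1/204304 + 1/53336) = 1/(-9 - 1/6333424 + 1/53336) = 1/(-3363041197/373672016) = -373672016/3363041197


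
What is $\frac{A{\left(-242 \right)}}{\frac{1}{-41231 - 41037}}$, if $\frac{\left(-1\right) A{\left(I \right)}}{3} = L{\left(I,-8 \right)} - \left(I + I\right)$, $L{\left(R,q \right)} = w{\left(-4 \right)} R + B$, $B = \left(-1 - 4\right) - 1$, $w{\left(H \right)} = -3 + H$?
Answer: $536058288$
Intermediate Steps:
$B = -6$ ($B = -5 - 1 = -6$)
$L{\left(R,q \right)} = -6 - 7 R$ ($L{\left(R,q \right)} = \left(-3 - 4\right) R - 6 = - 7 R - 6 = -6 - 7 R$)
$A{\left(I \right)} = 18 + 27 I$ ($A{\left(I \right)} = - 3 \left(\left(-6 - 7 I\right) - \left(I + I\right)\right) = - 3 \left(\left(-6 - 7 I\right) - 2 I\right) = - 3 \left(-6 - 9 I\right) = 18 + 27 I$)
$\frac{A{\left(-242 \right)}}{\frac{1}{-41231 - 41037}} = \frac{18 + 27 \left(-242\right)}{\frac{1}{-41231 - 41037}} = \frac{18 - 6534}{\frac{1}{-82268}} = - \frac{6516}{- \frac{1}{82268}} = \left(-6516\right) \left(-82268\right) = 536058288$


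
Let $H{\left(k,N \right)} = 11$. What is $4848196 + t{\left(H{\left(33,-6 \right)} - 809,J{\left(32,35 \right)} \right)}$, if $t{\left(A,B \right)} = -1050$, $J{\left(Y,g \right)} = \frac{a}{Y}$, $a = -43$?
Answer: $4847146$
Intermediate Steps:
$J{\left(Y,g \right)} = - \frac{43}{Y}$
$4848196 + t{\left(H{\left(33,-6 \right)} - 809,J{\left(32,35 \right)} \right)} = 4848196 - 1050 = 4847146$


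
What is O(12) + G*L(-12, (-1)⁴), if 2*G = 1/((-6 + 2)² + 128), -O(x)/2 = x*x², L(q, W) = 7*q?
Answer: -82951/24 ≈ -3456.3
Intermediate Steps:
O(x) = -2*x³ (O(x) = -2*x*x² = -2*x³)
G = 1/288 (G = 1/(2*((-6 + 2)² + 128)) = 1/(2*((-4)² + 128)) = 1/(2*(16 + 128)) = (½)/144 = (½)*(1/144) = 1/288 ≈ 0.0034722)
O(12) + G*L(-12, (-1)⁴) = -2*12³ + (7*(-12))/288 = -2*1728 + (1/288)*(-84) = -3456 - 7/24 = -82951/24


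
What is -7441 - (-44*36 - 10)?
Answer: -5847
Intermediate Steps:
-7441 - (-44*36 - 10) = -7441 - (-1584 - 10) = -7441 - 1*(-1594) = -7441 + 1594 = -5847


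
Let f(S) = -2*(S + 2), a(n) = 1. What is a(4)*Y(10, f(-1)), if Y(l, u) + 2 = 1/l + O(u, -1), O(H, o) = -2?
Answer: -39/10 ≈ -3.9000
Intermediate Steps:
f(S) = -4 - 2*S (f(S) = -2*(2 + S) = -4 - 2*S)
Y(l, u) = -4 + 1/l (Y(l, u) = -2 + (1/l - 2) = -2 + (-2 + 1/l) = -4 + 1/l)
a(4)*Y(10, f(-1)) = 1*(-4 + 1/10) = 1*(-39/10) = -39/10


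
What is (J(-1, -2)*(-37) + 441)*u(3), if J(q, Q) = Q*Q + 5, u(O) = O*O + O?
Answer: 1296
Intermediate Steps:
u(O) = O + O**2 (u(O) = O**2 + O = O + O**2)
J(q, Q) = 5 + Q**2 (J(q, Q) = Q**2 + 5 = 5 + Q**2)
(J(-1, -2)*(-37) + 441)*u(3) = ((5 + (-2)**2)*(-37) + 441)*(3*(1 + 3)) = ((5 + 4)*(-37) + 441)*(3*4) = (9*(-37) + 441)*12 = (-333 + 441)*12 = 108*12 = 1296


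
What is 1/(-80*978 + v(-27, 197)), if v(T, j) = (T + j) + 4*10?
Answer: -1/78030 ≈ -1.2816e-5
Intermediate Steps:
v(T, j) = 40 + T + j (v(T, j) = (T + j) + 40 = 40 + T + j)
1/(-80*978 + v(-27, 197)) = 1/(-80*978 + (40 - 27 + 197)) = 1/(-78240 + 210) = 1/(-78030) = -1/78030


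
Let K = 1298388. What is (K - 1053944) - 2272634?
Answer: -2028190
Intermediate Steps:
(K - 1053944) - 2272634 = (1298388 - 1053944) - 2272634 = 244444 - 2272634 = -2028190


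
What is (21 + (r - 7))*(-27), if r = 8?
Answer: -594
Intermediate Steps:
(21 + (r - 7))*(-27) = (21 + (8 - 7))*(-27) = (21 + 1)*(-27) = 22*(-27) = -594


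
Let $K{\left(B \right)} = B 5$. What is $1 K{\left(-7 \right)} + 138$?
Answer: $103$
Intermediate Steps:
$K{\left(B \right)} = 5 B$
$1 K{\left(-7 \right)} + 138 = 1 \cdot 5 \left(-7\right) + 138 = 1 \left(-35\right) + 138 = -35 + 138 = 103$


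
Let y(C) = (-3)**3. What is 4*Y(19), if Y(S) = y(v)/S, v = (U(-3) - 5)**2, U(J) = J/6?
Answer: -108/19 ≈ -5.6842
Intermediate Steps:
U(J) = J/6 (U(J) = J*(1/6) = J/6)
v = 121/4 (v = ((1/6)*(-3) - 5)**2 = (-1/2 - 5)**2 = (-11/2)**2 = 121/4 ≈ 30.250)
y(C) = -27
Y(S) = -27/S
4*Y(19) = 4*(-27/19) = -108/19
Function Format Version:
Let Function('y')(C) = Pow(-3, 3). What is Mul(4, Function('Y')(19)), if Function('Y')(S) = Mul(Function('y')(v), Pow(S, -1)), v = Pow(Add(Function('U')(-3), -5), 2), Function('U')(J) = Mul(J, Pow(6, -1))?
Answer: Rational(-108, 19) ≈ -5.6842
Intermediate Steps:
Function('U')(J) = Mul(Rational(1, 6), J) (Function('U')(J) = Mul(J, Rational(1, 6)) = Mul(Rational(1, 6), J))
v = Rational(121, 4) (v = Pow(Add(Mul(Rational(1, 6), -3), -5), 2) = Pow(Add(Rational(-1, 2), -5), 2) = Pow(Rational(-11, 2), 2) = Rational(121, 4) ≈ 30.250)
Function('y')(C) = -27
Function('Y')(S) = Mul(-27, Pow(S, -1))
Mul(4, Function('Y')(19)) = Mul(4, Mul(-27, Pow(19, -1))) = Mul(4, Mul(-27, Rational(1, 19))) = Mul(4, Rational(-27, 19)) = Rational(-108, 19)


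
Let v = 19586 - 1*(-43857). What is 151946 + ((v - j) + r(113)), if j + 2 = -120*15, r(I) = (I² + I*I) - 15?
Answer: 242714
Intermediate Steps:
r(I) = -15 + 2*I² (r(I) = (I² + I²) - 15 = 2*I² - 15 = -15 + 2*I²)
j = -1802 (j = -2 - 120*15 = -2 - 1800 = -1802)
v = 63443 (v = 19586 + 43857 = 63443)
151946 + ((v - j) + r(113)) = 151946 + ((63443 - 1*(-1802)) + (-15 + 2*113²)) = 151946 + ((63443 + 1802) + (-15 + 2*12769)) = 151946 + (65245 + (-15 + 25538)) = 151946 + (65245 + 25523) = 151946 + 90768 = 242714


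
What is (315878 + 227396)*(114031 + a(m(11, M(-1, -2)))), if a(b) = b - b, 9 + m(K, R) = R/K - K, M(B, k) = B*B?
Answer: 61950077494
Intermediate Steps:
M(B, k) = B²
m(K, R) = -9 - K + R/K (m(K, R) = -9 + (R/K - K) = -9 + (-K + R/K) = -9 - K + R/K)
a(b) = 0
(315878 + 227396)*(114031 + a(m(11, M(-1, -2)))) = (315878 + 227396)*(114031 + 0) = 543274*114031 = 61950077494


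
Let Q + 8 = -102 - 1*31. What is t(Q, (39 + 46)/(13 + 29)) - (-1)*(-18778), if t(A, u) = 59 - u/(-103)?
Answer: -80978309/4326 ≈ -18719.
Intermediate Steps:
Q = -141 (Q = -8 + (-102 - 1*31) = -8 + (-102 - 31) = -8 - 133 = -141)
t(A, u) = 59 + u/103 (t(A, u) = 59 - u*(-1)/103 = 59 - (-1)*u/103 = 59 + u/103)
t(Q, (39 + 46)/(13 + 29)) - (-1)*(-18778) = (59 + ((39 + 46)/(13 + 29))/103) - (-1)*(-18778) = (59 + (85/42)/103) - 1*18778 = (59 + (85*(1/42))/103) - 18778 = (59 + (1/103)*(85/42)) - 18778 = (59 + 85/4326) - 18778 = 255319/4326 - 18778 = -80978309/4326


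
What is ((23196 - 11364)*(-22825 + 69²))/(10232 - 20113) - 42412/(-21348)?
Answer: 1140799112819/52734897 ≈ 21633.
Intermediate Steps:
((23196 - 11364)*(-22825 + 69²))/(10232 - 20113) - 42412/(-21348) = (11832*(-22825 + 4761))/(-9881) - 42412*(-1/21348) = (11832*(-18064))*(-1/9881) + 10603/5337 = -213733248*(-1/9881) + 10603/5337 = 213733248/9881 + 10603/5337 = 1140799112819/52734897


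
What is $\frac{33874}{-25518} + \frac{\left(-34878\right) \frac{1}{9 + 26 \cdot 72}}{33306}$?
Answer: $- \frac{58973561638}{44407406043} \approx -1.328$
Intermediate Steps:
$\frac{33874}{-25518} + \frac{\left(-34878\right) \frac{1}{9 + 26 \cdot 72}}{33306} = 33874 \left(- \frac{1}{25518}\right) + - \frac{34878}{9 + 1872} \cdot \frac{1}{33306} = - \frac{16937}{12759} + - \frac{34878}{1881} \cdot \frac{1}{33306} = - \frac{16937}{12759} + \left(-34878\right) \frac{1}{1881} \cdot \frac{1}{33306} = - \frac{16937}{12759} - \frac{5813}{10441431} = - \frac{58973561638}{44407406043}$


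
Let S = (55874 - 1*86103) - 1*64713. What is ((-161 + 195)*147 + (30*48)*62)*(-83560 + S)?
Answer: -16828811556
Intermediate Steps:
S = -94942 (S = (55874 - 86103) - 64713 = -30229 - 64713 = -94942)
((-161 + 195)*147 + (30*48)*62)*(-83560 + S) = ((-161 + 195)*147 + (30*48)*62)*(-83560 - 94942) = (34*147 + 1440*62)*(-178502) = (4998 + 89280)*(-178502) = 94278*(-178502) = -16828811556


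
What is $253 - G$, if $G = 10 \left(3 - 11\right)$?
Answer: $333$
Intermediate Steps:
$G = -80$ ($G = 10 \left(-8\right) = -80$)
$253 - G = 253 - -80 = 253 + 80 = 333$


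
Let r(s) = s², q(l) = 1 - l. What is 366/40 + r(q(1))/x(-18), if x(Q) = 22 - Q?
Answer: 183/20 ≈ 9.1500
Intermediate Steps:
366/40 + r(q(1))/x(-18) = 366/40 + (1 - 1*1)²/(22 - 1*(-18)) = 366*(1/40) + (1 - 1)²/(22 + 18) = 183/20 + 0²/40 = 183/20 + 0*(1/40) = 183/20 + 0 = 183/20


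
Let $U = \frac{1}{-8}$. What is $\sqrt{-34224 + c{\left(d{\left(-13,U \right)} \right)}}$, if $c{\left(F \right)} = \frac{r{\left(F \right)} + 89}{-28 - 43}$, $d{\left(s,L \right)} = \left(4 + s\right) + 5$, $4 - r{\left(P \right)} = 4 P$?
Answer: $\frac{i \sqrt{172530923}}{71} \approx 185.0 i$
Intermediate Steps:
$U = - \frac{1}{8} \approx -0.125$
$r{\left(P \right)} = 4 - 4 P$
$d{\left(s,L \right)} = 9 + s$
$c{\left(F \right)} = - \frac{93}{71} + \frac{4 F}{71}$ ($c{\left(F \right)} = \frac{\left(4 - 4 F\right) + 89}{-28 - 43} = \frac{93 - 4 F}{-71} = \left(93 - 4 F\right) \left(- \frac{1}{71}\right) = - \frac{93}{71} + \frac{4 F}{71}$)
$\sqrt{-34224 + c{\left(d{\left(-13,U \right)} \right)}} = \sqrt{-34224 - \left(\frac{93}{71} - \frac{4 \left(9 - 13\right)}{71}\right)} = \sqrt{-34224 + \left(- \frac{93}{71} + \frac{4}{71} \left(-4\right)\right)} = \sqrt{-34224 - \frac{109}{71}} = \sqrt{- \frac{2430013}{71}} = \frac{i \sqrt{172530923}}{71}$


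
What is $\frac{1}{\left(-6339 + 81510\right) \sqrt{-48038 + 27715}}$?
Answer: $- \frac{i \sqrt{20323}}{1527700233} \approx - 9.3316 \cdot 10^{-8} i$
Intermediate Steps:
$\frac{1}{\left(-6339 + 81510\right) \sqrt{-48038 + 27715}} = \frac{1}{75171 \sqrt{-20323}} = \frac{1}{75171 i \sqrt{20323}} = \frac{\left(- \frac{1}{20323}\right) i \sqrt{20323}}{75171} = - \frac{i \sqrt{20323}}{1527700233}$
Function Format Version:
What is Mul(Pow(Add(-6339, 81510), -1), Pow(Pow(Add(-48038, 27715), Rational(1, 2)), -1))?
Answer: Mul(Rational(-1, 1527700233), I, Pow(20323, Rational(1, 2))) ≈ Mul(-9.3316e-8, I)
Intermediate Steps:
Mul(Pow(Add(-6339, 81510), -1), Pow(Pow(Add(-48038, 27715), Rational(1, 2)), -1)) = Mul(Pow(75171, -1), Pow(Pow(-20323, Rational(1, 2)), -1)) = Mul(Rational(1, 75171), Pow(Mul(I, Pow(20323, Rational(1, 2))), -1)) = Mul(Rational(1, 75171), Mul(Rational(-1, 20323), I, Pow(20323, Rational(1, 2)))) = Mul(Rational(-1, 1527700233), I, Pow(20323, Rational(1, 2)))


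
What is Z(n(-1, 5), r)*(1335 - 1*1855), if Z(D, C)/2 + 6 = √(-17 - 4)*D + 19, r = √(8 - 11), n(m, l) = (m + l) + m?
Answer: -13520 - 3120*I*√21 ≈ -13520.0 - 14298.0*I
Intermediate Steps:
n(m, l) = l + 2*m (n(m, l) = (l + m) + m = l + 2*m)
r = I*√3 (r = √(-3) = I*√3 ≈ 1.732*I)
Z(D, C) = 26 + 2*I*D*√21 (Z(D, C) = -12 + 2*(√(-17 - 4)*D + 19) = -12 + 2*(√(-21)*D + 19) = -12 + 2*((I*√21)*D + 19) = -12 + 2*(I*D*√21 + 19) = -12 + 2*(19 + I*D*√21) = -12 + (38 + 2*I*D*√21) = 26 + 2*I*D*√21)
Z(n(-1, 5), r)*(1335 - 1*1855) = (26 + 2*I*(5 + 2*(-1))*√21)*(1335 - 1*1855) = (26 + 2*I*(5 - 2)*√21)*(1335 - 1855) = (26 + 2*I*3*√21)*(-520) = (26 + 6*I*√21)*(-520) = -13520 - 3120*I*√21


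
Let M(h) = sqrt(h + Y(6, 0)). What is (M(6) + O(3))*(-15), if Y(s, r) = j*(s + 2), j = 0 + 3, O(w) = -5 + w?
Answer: 30 - 15*sqrt(30) ≈ -52.158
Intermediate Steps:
j = 3
Y(s, r) = 6 + 3*s (Y(s, r) = 3*(s + 2) = 3*(2 + s) = 6 + 3*s)
M(h) = sqrt(24 + h) (M(h) = sqrt(h + (6 + 3*6)) = sqrt(h + (6 + 18)) = sqrt(h + 24) = sqrt(24 + h))
(M(6) + O(3))*(-15) = (sqrt(24 + 6) + (-5 + 3))*(-15) = (sqrt(30) - 2)*(-15) = (-2 + sqrt(30))*(-15) = 30 - 15*sqrt(30)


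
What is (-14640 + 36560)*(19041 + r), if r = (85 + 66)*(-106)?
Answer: 66527200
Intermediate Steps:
r = -16006 (r = 151*(-106) = -16006)
(-14640 + 36560)*(19041 + r) = (-14640 + 36560)*(19041 - 16006) = 21920*3035 = 66527200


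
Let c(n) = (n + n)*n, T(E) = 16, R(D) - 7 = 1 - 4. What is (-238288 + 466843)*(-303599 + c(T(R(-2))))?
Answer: -69272049285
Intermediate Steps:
R(D) = 4 (R(D) = 7 + (1 - 4) = 7 - 3 = 4)
c(n) = 2*n**2 (c(n) = (2*n)*n = 2*n**2)
(-238288 + 466843)*(-303599 + c(T(R(-2)))) = (-238288 + 466843)*(-303599 + 2*16**2) = 228555*(-303599 + 2*256) = 228555*(-303599 + 512) = 228555*(-303087) = -69272049285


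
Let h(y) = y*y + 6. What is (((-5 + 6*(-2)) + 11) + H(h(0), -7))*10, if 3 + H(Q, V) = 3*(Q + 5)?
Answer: 240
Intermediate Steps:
h(y) = 6 + y**2 (h(y) = y**2 + 6 = 6 + y**2)
H(Q, V) = 12 + 3*Q (H(Q, V) = -3 + 3*(Q + 5) = -3 + 3*(5 + Q) = -3 + (15 + 3*Q) = 12 + 3*Q)
(((-5 + 6*(-2)) + 11) + H(h(0), -7))*10 = (((-5 + 6*(-2)) + 11) + (12 + 3*(6 + 0**2)))*10 = (((-5 - 12) + 11) + (12 + 3*(6 + 0)))*10 = ((-17 + 11) + (12 + 3*6))*10 = (-6 + (12 + 18))*10 = (-6 + 30)*10 = 24*10 = 240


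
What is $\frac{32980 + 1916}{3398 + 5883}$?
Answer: $\frac{34896}{9281} \approx 3.7599$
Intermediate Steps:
$\frac{32980 + 1916}{3398 + 5883} = \frac{34896}{9281}$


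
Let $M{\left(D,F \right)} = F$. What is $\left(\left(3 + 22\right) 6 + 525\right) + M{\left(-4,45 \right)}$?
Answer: $720$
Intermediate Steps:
$\left(\left(3 + 22\right) 6 + 525\right) + M{\left(-4,45 \right)} = \left(\left(3 + 22\right) 6 + 525\right) + 45 = \left(25 \cdot 6 + 525\right) + 45 = \left(150 + 525\right) + 45 = 675 + 45 = 720$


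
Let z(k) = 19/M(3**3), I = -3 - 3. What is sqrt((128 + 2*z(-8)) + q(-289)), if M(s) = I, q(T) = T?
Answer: I*sqrt(1506)/3 ≈ 12.936*I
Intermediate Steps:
I = -6
M(s) = -6
z(k) = -19/6 (z(k) = 19/(-6) = 19*(-1/6) = -19/6)
sqrt((128 + 2*z(-8)) + q(-289)) = sqrt((128 + 2*(-19/6)) - 289) = sqrt((128 - 19/3) - 289) = sqrt(365/3 - 289) = sqrt(-502/3) = I*sqrt(1506)/3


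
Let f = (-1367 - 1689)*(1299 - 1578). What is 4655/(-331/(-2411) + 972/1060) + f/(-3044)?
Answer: 111565700663/26978972 ≈ 4135.3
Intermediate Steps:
f = 852624 (f = -3056*(-279) = 852624)
4655/(-331/(-2411) + 972/1060) + f/(-3044) = 4655/(-331/(-2411) + 972/1060) + 852624/(-3044) = 4655/(-331*(-1/2411) + 972*(1/1060)) + 852624*(-1/3044) = 4655/(331/2411 + 243/265) - 213156/761 = 4655/(673588/638915) - 213156/761 = 4655*(638915/673588) - 213156/761 = 156534175/35452 - 213156/761 = 111565700663/26978972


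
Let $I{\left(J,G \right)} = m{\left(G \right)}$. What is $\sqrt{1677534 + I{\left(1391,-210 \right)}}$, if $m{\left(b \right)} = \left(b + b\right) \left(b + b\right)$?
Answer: $\sqrt{1853934} \approx 1361.6$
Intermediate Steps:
$m{\left(b \right)} = 4 b^{2}$ ($m{\left(b \right)} = 2 b 2 b = 4 b^{2}$)
$I{\left(J,G \right)} = 4 G^{2}$
$\sqrt{1677534 + I{\left(1391,-210 \right)}} = \sqrt{1677534 + 4 \left(-210\right)^{2}} = \sqrt{1677534 + 4 \cdot 44100} = \sqrt{1677534 + 176400} = \sqrt{1853934}$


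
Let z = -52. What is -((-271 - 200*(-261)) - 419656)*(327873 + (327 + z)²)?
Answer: 148377109046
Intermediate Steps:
-((-271 - 200*(-261)) - 419656)*(327873 + (327 + z)²) = -((-271 - 200*(-261)) - 419656)*(327873 + (327 - 52)²) = -((-271 + 52200) - 419656)*(327873 + 275²) = -(51929 - 419656)*(327873 + 75625) = -(-367727)*403498 = -1*(-148377109046) = 148377109046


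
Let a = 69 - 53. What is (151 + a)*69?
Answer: 11523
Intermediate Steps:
a = 16
(151 + a)*69 = (151 + 16)*69 = 167*69 = 11523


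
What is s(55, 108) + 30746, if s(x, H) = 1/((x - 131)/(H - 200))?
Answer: 584197/19 ≈ 30747.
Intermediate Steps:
s(x, H) = (-200 + H)/(-131 + x) (s(x, H) = 1/((-131 + x)/(-200 + H)) = (-200 + H)/(-131 + x))
s(55, 108) + 30746 = (-200 + 108)/(-131 + 55) + 30746 = -92/(-76) + 30746 = -1/76*(-92) + 30746 = 23/19 + 30746 = 584197/19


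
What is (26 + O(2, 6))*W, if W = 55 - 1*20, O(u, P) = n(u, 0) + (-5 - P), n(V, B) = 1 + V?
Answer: 630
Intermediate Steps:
O(u, P) = -4 + u - P (O(u, P) = (1 + u) + (-5 - P) = -4 + u - P)
W = 35 (W = 55 - 20 = 35)
(26 + O(2, 6))*W = (26 + (-4 + 2 - 1*6))*35 = (26 + (-4 + 2 - 6))*35 = (26 - 8)*35 = 18*35 = 630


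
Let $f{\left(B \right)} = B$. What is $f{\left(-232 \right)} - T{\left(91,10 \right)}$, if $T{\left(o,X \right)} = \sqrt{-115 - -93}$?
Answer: $-232 - i \sqrt{22} \approx -232.0 - 4.6904 i$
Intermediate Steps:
$T{\left(o,X \right)} = i \sqrt{22}$ ($T{\left(o,X \right)} = \sqrt{-115 + \left(-58 + 151\right)} = \sqrt{-115 + 93} = \sqrt{-22} = i \sqrt{22}$)
$f{\left(-232 \right)} - T{\left(91,10 \right)} = -232 - i \sqrt{22}$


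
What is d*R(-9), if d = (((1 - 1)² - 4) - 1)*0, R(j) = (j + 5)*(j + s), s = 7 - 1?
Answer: 0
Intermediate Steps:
s = 6
R(j) = (5 + j)*(6 + j) (R(j) = (j + 5)*(j + 6) = (5 + j)*(6 + j))
d = 0 (d = ((0² - 4) - 1)*0 = ((0 - 4) - 1)*0 = (-4 - 1)*0 = -5*0 = 0)
d*R(-9) = 0*(30 + (-9)² + 11*(-9)) = 0*(30 + 81 - 99) = 0*12 = 0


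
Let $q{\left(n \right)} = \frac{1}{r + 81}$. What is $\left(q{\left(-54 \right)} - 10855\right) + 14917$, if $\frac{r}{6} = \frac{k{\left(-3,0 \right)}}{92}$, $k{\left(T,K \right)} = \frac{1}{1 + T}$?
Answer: $\frac{30257930}{7449} \approx 4062.0$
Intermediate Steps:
$r = - \frac{3}{92}$ ($r = 6 \frac{1}{\left(1 - 3\right) 92} = 6 \frac{1}{-2} \cdot \frac{1}{92} = 6 \left(\left(- \frac{1}{2}\right) \frac{1}{92}\right) = 6 \left(- \frac{1}{184}\right) = - \frac{3}{92} \approx -0.032609$)
$q{\left(n \right)} = \frac{92}{7449}$ ($q{\left(n \right)} = \frac{1}{- \frac{3}{92} + 81} = \frac{1}{\frac{7449}{92}} = \frac{92}{7449}$)
$\left(q{\left(-54 \right)} - 10855\right) + 14917 = \left(\frac{92}{7449} - 10855\right) + 14917 = - \frac{80858803}{7449} + 14917 = \frac{30257930}{7449}$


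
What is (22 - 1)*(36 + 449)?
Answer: 10185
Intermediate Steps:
(22 - 1)*(36 + 449) = 21*485 = 10185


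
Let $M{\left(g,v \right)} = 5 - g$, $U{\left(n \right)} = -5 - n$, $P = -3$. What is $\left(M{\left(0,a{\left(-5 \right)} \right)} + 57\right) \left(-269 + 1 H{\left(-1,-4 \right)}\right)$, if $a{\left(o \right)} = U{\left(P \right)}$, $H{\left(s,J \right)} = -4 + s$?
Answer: $-16988$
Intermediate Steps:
$a{\left(o \right)} = -2$ ($a{\left(o \right)} = -5 - -3 = -5 + 3 = -2$)
$\left(M{\left(0,a{\left(-5 \right)} \right)} + 57\right) \left(-269 + 1 H{\left(-1,-4 \right)}\right) = \left(\left(5 - 0\right) + 57\right) \left(-269 + 1 \left(-4 - 1\right)\right) = \left(\left(5 + 0\right) + 57\right) \left(-269 + 1 \left(-5\right)\right) = \left(5 + 57\right) \left(-269 - 5\right) = 62 \left(-274\right) = -16988$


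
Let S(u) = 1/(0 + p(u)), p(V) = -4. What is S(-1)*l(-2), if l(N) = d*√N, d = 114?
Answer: -57*I*√2/2 ≈ -40.305*I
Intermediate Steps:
S(u) = -¼ (S(u) = 1/(0 - 4) = 1/(-4) = -¼)
l(N) = 114*√N
S(-1)*l(-2) = -57*√(-2)/2 = -57*I*√2/2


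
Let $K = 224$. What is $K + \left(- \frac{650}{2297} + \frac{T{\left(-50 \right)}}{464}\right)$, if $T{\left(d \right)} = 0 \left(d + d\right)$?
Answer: $\frac{513878}{2297} \approx 223.72$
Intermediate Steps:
$T{\left(d \right)} = 0$ ($T{\left(d \right)} = 0 \cdot 2 d = 0$)
$K + \left(- \frac{650}{2297} + \frac{T{\left(-50 \right)}}{464}\right) = 224 + \left(- \frac{650}{2297} + \frac{0}{464}\right) = 224 + \left(\left(-650\right) \frac{1}{2297} + 0 \cdot \frac{1}{464}\right) = 224 + \left(- \frac{650}{2297} + 0\right) = 224 - \frac{650}{2297} = \frac{513878}{2297}$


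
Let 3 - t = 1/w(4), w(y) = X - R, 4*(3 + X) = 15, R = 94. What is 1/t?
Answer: 373/1123 ≈ 0.33215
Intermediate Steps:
X = 3/4 (X = -3 + (1/4)*15 = -3 + 15/4 = 3/4 ≈ 0.75000)
w(y) = -373/4 (w(y) = 3/4 - 1*94 = 3/4 - 94 = -373/4)
t = 1123/373 (t = 3 - 1/(-373/4) = 3 - 1*(-4/373) = 3 + 4/373 = 1123/373 ≈ 3.0107)
1/t = 1/(1123/373) = 373/1123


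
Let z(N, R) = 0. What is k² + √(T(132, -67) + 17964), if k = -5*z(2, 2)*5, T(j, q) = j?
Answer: 4*√1131 ≈ 134.52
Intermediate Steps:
k = 0 (k = -5*0*5 = 0*5 = 0)
k² + √(T(132, -67) + 17964) = 0² + √(132 + 17964) = 0 + √18096 = 0 + 4*√1131 = 4*√1131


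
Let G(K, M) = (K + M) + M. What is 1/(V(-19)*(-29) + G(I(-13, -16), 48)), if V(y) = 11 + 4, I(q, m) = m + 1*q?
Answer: -1/368 ≈ -0.0027174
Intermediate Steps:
I(q, m) = m + q
G(K, M) = K + 2*M
V(y) = 15
1/(V(-19)*(-29) + G(I(-13, -16), 48)) = 1/(15*(-29) + ((-16 - 13) + 2*48)) = 1/(-435 + (-29 + 96)) = 1/(-435 + 67) = 1/(-368) = -1/368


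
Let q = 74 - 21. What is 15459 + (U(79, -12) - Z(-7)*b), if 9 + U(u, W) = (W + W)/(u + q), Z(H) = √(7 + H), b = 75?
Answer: 169948/11 ≈ 15450.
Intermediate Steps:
q = 53
U(u, W) = -9 + 2*W/(53 + u) (U(u, W) = -9 + (W + W)/(u + 53) = -9 + (2*W)/(53 + u) = -9 + 2*W/(53 + u))
15459 + (U(79, -12) - Z(-7)*b) = 15459 + ((-477 - 9*79 + 2*(-12))/(53 + 79) - √(7 - 7)*75) = 15459 + ((-477 - 711 - 24)/132 - √0*75) = 15459 + ((1/132)*(-1212) - 0*75) = 15459 + (-101/11 - 1*0) = 15459 + (-101/11 + 0) = 15459 - 101/11 = 169948/11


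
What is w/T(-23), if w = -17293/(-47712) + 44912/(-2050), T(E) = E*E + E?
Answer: -1053695347/24745828800 ≈ -0.042581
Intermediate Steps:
T(E) = E + E**2 (T(E) = E**2 + E = E + E**2)
w = -1053695347/48904800 (w = -17293*(-1/47712) + 44912*(-1/2050) = 17293/47712 - 22456/1025 = -1053695347/48904800 ≈ -21.546)
w/T(-23) = -1053695347*(-1/(23*(1 - 23)))/48904800 = -1053695347/(48904800*((-23*(-22)))) = -1053695347/48904800/506 = -1053695347/48904800*1/506 = -1053695347/24745828800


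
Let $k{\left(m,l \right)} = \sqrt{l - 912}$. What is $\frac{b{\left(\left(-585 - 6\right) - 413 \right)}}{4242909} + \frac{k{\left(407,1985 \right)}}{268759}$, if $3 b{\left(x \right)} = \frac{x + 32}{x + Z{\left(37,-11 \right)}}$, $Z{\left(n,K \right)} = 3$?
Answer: $\frac{108}{1415717303} + \frac{\sqrt{1073}}{268759} \approx 0.00012196$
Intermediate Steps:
$b{\left(x \right)} = \frac{32 + x}{3 \left(3 + x\right)}$ ($b{\left(x \right)} = \frac{\left(x + 32\right) \frac{1}{x + 3}}{3} = \frac{\left(32 + x\right) \frac{1}{3 + x}}{3} = \frac{\frac{1}{3 + x} \left(32 + x\right)}{3} = \frac{32 + x}{3 \left(3 + x\right)}$)
$k{\left(m,l \right)} = \sqrt{-912 + l}$
$\frac{b{\left(\left(-585 - 6\right) - 413 \right)}}{4242909} + \frac{k{\left(407,1985 \right)}}{268759} = \frac{\frac{1}{3} \frac{1}{3 - 1004} \left(32 - 1004\right)}{4242909} + \frac{\sqrt{-912 + 1985}}{268759} = \frac{32 - 1004}{3 \left(3 - 1004\right)} \frac{1}{4242909} + \sqrt{1073} \cdot \frac{1}{268759} = \frac{32 - 1004}{3 \left(3 - 1004\right)} \frac{1}{4242909} + \frac{\sqrt{1073}}{268759} = \frac{1}{3} \frac{1}{-1001} \left(-972\right) \frac{1}{4242909} + \frac{\sqrt{1073}}{268759} = \frac{1}{3} \left(- \frac{1}{1001}\right) \left(-972\right) \frac{1}{4242909} + \frac{\sqrt{1073}}{268759} = \frac{324}{1001} \cdot \frac{1}{4242909} + \frac{\sqrt{1073}}{268759} = \frac{108}{1415717303} + \frac{\sqrt{1073}}{268759}$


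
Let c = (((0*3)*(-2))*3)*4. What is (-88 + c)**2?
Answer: 7744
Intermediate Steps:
c = 0 (c = ((0*(-2))*3)*4 = (0*3)*4 = 0*4 = 0)
(-88 + c)**2 = (-88 + 0)**2 = (-88)**2 = 7744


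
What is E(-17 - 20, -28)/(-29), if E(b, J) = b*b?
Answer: -1369/29 ≈ -47.207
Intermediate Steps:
E(b, J) = b²
E(-17 - 20, -28)/(-29) = (-17 - 20)²/(-29) = (-37)²*(-1/29) = 1369*(-1/29) = -1369/29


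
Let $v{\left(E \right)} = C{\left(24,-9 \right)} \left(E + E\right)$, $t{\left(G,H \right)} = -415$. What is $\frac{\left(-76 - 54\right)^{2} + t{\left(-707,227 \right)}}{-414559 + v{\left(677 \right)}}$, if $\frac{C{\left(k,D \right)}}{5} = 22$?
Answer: $- \frac{16485}{265619} \approx -0.062063$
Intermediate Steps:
$C{\left(k,D \right)} = 110$ ($C{\left(k,D \right)} = 5 \cdot 22 = 110$)
$v{\left(E \right)} = 220 E$ ($v{\left(E \right)} = 110 \left(E + E\right) = 110 \cdot 2 E = 220 E$)
$\frac{\left(-76 - 54\right)^{2} + t{\left(-707,227 \right)}}{-414559 + v{\left(677 \right)}} = \frac{\left(-76 - 54\right)^{2} - 415}{-414559 + 220 \cdot 677} = \frac{\left(-130\right)^{2} - 415}{-414559 + 148940} = \frac{16900 - 415}{-265619} = 16485 \left(- \frac{1}{265619}\right) = - \frac{16485}{265619}$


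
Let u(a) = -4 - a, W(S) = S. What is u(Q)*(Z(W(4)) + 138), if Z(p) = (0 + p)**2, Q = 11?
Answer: -2310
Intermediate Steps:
Z(p) = p**2
u(Q)*(Z(W(4)) + 138) = (-4 - 1*11)*(4**2 + 138) = (-4 - 11)*(16 + 138) = -15*154 = -2310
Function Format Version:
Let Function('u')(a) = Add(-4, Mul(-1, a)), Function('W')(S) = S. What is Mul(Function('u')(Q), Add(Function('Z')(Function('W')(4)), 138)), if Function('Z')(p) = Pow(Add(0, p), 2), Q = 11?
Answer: -2310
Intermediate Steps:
Function('Z')(p) = Pow(p, 2)
Mul(Function('u')(Q), Add(Function('Z')(Function('W')(4)), 138)) = Mul(Add(-4, Mul(-1, 11)), Add(Pow(4, 2), 138)) = Mul(Add(-4, -11), Add(16, 138)) = Mul(-15, 154) = -2310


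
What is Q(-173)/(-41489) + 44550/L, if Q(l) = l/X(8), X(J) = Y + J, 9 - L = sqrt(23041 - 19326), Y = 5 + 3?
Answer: -133079802059/1206168208 - 22275*sqrt(3715)/1817 ≈ -857.54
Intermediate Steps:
Y = 8
L = 9 - sqrt(3715) (L = 9 - sqrt(23041 - 19326) = 9 - sqrt(3715) ≈ -51.951)
X(J) = 8 + J
Q(l) = l/16 (Q(l) = l/(8 + 8) = l/16)
Q(-173)/(-41489) + 44550/L = ((1/16)*(-173))/(-41489) + 44550/(9 - sqrt(3715)) = -173/16*(-1/41489) + 44550/(9 - sqrt(3715)) = 173/663824 + 44550/(9 - sqrt(3715))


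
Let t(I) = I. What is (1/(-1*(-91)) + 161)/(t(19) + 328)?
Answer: 14652/31577 ≈ 0.46401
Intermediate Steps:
(1/(-1*(-91)) + 161)/(t(19) + 328) = (1/(-1*(-91)) + 161)/(19 + 328) = (1/91 + 161)/347 = (1/91 + 161)*(1/347) = (14652/91)*(1/347) = 14652/31577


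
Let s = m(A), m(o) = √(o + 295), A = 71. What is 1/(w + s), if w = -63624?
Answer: -10604/674668835 - √366/4048013010 ≈ -1.5722e-5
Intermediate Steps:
m(o) = √(295 + o)
s = √366 (s = √(295 + 71) = √366 ≈ 19.131)
1/(w + s) = 1/(-63624 + √366)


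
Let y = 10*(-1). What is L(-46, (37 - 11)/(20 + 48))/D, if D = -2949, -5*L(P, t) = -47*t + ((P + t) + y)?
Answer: -417/83555 ≈ -0.0049907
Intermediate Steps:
y = -10
L(P, t) = 2 - P/5 + 46*t/5 (L(P, t) = -(-47*t + ((P + t) - 10))/5 = -(-47*t + (-10 + P + t))/5 = -(-10 + P - 46*t)/5 = 2 - P/5 + 46*t/5)
L(-46, (37 - 11)/(20 + 48))/D = (2 - 1/5*(-46) + 46*((37 - 11)/(20 + 48))/5)/(-2949) = (2 + 46/5 + 46*(26/68)/5)*(-1/2949) = (2 + 46/5 + 46*(26*(1/68))/5)*(-1/2949) = (2 + 46/5 + (46/5)*(13/34))*(-1/2949) = (2 + 46/5 + 299/85)*(-1/2949) = (1251/85)*(-1/2949) = -417/83555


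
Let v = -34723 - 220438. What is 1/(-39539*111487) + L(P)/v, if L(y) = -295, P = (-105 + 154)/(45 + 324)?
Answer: 1300384670274/1124771247318373 ≈ 0.0011561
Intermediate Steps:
v = -255161
P = 49/369 ≈ 0.13279
1/(-39539*111487) + L(P)/v = 1/(-39539*111487) - 295/(-255161) = -1/39539*1/111487 - 295*(-1/255161) = -1/4408084493 + 295/255161 = 1300384670274/1124771247318373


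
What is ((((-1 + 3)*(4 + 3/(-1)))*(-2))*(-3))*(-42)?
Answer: -504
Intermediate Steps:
((((-1 + 3)*(4 + 3/(-1)))*(-2))*(-3))*(-42) = (((2*(4 + 3*(-1)))*(-2))*(-3))*(-42) = (((2*(4 - 3))*(-2))*(-3))*(-42) = (((2*1)*(-2))*(-3))*(-42) = ((2*(-2))*(-3))*(-42) = -4*(-3)*(-42) = 12*(-42) = -504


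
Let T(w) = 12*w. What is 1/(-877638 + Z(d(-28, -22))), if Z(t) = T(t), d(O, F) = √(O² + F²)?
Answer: -146273/128374712742 - 2*√317/64187356371 ≈ -1.1400e-6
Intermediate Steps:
d(O, F) = √(F² + O²)
Z(t) = 12*t
1/(-877638 + Z(d(-28, -22))) = 1/(-877638 + 12*√((-22)² + (-28)²)) = 1/(-877638 + 12*√(484 + 784)) = 1/(-877638 + 12*√1268) = 1/(-877638 + 12*(2*√317)) = 1/(-877638 + 24*√317)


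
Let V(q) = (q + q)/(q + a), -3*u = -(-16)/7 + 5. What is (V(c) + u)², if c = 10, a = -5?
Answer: 121/49 ≈ 2.4694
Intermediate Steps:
u = -17/7 (u = -(-(-16)/7 + 5)/3 = -(-4*(-4/7) + 5)/3 = -(16/7 + 5)/3 = -⅓*51/7 = -17/7 ≈ -2.4286)
V(q) = 2*q/(-5 + q) (V(q) = (q + q)/(q - 5) = (2*q)/(-5 + q) = 2*q/(-5 + q))
(V(c) + u)² = (2*10/(-5 + 10) - 17/7)² = (2*10/5 - 17/7)² = (2*10*(⅕) - 17/7)² = (4 - 17/7)² = (11/7)² = 121/49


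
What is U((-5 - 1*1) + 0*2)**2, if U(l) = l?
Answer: 36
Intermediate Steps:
U((-5 - 1*1) + 0*2)**2 = ((-5 - 1*1) + 0*2)**2 = ((-5 - 1) + 0)**2 = (-6 + 0)**2 = (-6)**2 = 36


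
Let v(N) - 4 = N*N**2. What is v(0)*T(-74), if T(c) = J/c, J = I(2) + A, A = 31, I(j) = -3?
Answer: -56/37 ≈ -1.5135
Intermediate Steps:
v(N) = 4 + N**3 (v(N) = 4 + N*N**2 = 4 + N**3)
J = 28 (J = -3 + 31 = 28)
T(c) = 28/c
v(0)*T(-74) = (4 + 0**3)*(28/(-74)) = (4 + 0)*(28*(-1/74)) = 4*(-14/37) = -56/37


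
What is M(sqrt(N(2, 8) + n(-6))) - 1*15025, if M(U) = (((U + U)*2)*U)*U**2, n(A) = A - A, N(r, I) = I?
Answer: -14769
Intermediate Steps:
n(A) = 0
M(U) = 4*U**4 (M(U) = (((2*U)*2)*U)*U**2 = ((4*U)*U)*U**2 = (4*U**2)*U**2 = 4*U**4)
M(sqrt(N(2, 8) + n(-6))) - 1*15025 = 4*(sqrt(8 + 0))**4 - 1*15025 = 4*(sqrt(8))**4 - 15025 = 4*(2*sqrt(2))**4 - 15025 = 4*64 - 15025 = 256 - 15025 = -14769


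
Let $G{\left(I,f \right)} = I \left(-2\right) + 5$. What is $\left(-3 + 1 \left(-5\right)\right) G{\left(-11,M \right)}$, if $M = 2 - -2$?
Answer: $-216$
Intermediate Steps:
$M = 4$ ($M = 2 + 2 = 4$)
$G{\left(I,f \right)} = 5 - 2 I$ ($G{\left(I,f \right)} = - 2 I + 5 = 5 - 2 I$)
$\left(-3 + 1 \left(-5\right)\right) G{\left(-11,M \right)} = \left(-3 + 1 \left(-5\right)\right) \left(5 - -22\right) = \left(-3 - 5\right) \left(5 + 22\right) = \left(-8\right) 27 = -216$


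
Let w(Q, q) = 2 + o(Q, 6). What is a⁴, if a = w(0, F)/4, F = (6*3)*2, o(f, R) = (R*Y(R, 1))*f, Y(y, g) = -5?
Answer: 1/16 ≈ 0.062500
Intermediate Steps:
o(f, R) = -5*R*f (o(f, R) = (R*(-5))*f = (-5*R)*f = -5*R*f)
F = 36 (F = 18*2 = 36)
w(Q, q) = 2 - 30*Q (w(Q, q) = 2 - 5*6*Q = 2 - 30*Q)
a = ½ (a = (2 - 30*0)/4 = (2 + 0)*(¼) = 2*(¼) = ½ ≈ 0.50000)
a⁴ = (½)⁴ = 1/16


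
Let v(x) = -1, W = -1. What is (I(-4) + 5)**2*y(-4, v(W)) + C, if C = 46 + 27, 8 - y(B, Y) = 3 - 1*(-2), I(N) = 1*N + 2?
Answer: 100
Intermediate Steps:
I(N) = 2 + N (I(N) = N + 2 = 2 + N)
y(B, Y) = 3 (y(B, Y) = 8 - (3 - 1*(-2)) = 8 - (3 + 2) = 8 - 1*5 = 8 - 5 = 3)
C = 73
(I(-4) + 5)**2*y(-4, v(W)) + C = ((2 - 4) + 5)**2*3 + 73 = (-2 + 5)**2*3 + 73 = 3**2*3 + 73 = 9*3 + 73 = 27 + 73 = 100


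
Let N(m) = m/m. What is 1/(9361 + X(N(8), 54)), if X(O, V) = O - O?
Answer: 1/9361 ≈ 0.00010683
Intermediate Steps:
N(m) = 1
X(O, V) = 0
1/(9361 + X(N(8), 54)) = 1/(9361 + 0) = 1/9361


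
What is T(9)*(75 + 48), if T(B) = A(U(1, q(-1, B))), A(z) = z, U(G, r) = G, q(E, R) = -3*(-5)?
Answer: 123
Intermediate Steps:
q(E, R) = 15
T(B) = 1
T(9)*(75 + 48) = 1*(75 + 48) = 1*123 = 123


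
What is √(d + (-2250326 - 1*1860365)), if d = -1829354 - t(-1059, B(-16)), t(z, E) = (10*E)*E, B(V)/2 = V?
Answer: I*√5950285 ≈ 2439.3*I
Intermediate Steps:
B(V) = 2*V
t(z, E) = 10*E²
d = -1839594 (d = -1829354 - 10*(2*(-16))² = -1829354 - 10*(-32)² = -1829354 - 10*1024 = -1829354 - 1*10240 = -1829354 - 10240 = -1839594)
√(d + (-2250326 - 1*1860365)) = √(-1839594 + (-2250326 - 1*1860365)) = √(-1839594 + (-2250326 - 1860365)) = √(-1839594 - 4110691) = √(-5950285) = I*√5950285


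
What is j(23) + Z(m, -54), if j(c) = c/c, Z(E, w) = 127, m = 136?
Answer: 128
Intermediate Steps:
j(c) = 1
j(23) + Z(m, -54) = 1 + 127 = 128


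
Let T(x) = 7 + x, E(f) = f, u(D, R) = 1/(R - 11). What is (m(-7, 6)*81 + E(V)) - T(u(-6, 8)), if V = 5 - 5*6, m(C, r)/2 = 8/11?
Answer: 2843/33 ≈ 86.151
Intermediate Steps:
m(C, r) = 16/11 (m(C, r) = 2*(8/11) = 16/11)
V = -25 (V = 5 - 30 = -25)
u(D, R) = 1/(-11 + R)
(m(-7, 6)*81 + E(V)) - T(u(-6, 8)) = ((16/11)*81 - 25) - (7 + 1/(-11 + 8)) = (1296/11 - 25) - (7 + 1/(-3)) = 1021/11 - (7 - ⅓) = 1021/11 - 1*20/3 = 1021/11 - 20/3 = 2843/33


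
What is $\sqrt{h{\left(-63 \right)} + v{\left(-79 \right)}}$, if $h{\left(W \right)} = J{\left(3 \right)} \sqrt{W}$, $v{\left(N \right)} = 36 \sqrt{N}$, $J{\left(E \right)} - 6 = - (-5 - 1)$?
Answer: $6 \sqrt{i} \sqrt{\sqrt{7} + \sqrt{79}} \approx 14.409 + 14.409 i$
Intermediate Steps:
$J{\left(E \right)} = 12$ ($J{\left(E \right)} = 6 - \left(-5 - 1\right) = 6 - -6 = 6 + 6 = 12$)
$h{\left(W \right)} = 12 \sqrt{W}$
$\sqrt{h{\left(-63 \right)} + v{\left(-79 \right)}} = \sqrt{12 \sqrt{-63} + 36 \sqrt{-79}} = \sqrt{12 \cdot 3 i \sqrt{7} + 36 i \sqrt{79}} = \sqrt{36 i \sqrt{7} + 36 i \sqrt{79}}$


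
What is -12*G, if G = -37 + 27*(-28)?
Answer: 9516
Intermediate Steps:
G = -793 (G = -37 - 756 = -793)
-12*G = -12*(-793) = 9516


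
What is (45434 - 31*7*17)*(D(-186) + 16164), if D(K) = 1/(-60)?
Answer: 2699061937/4 ≈ 6.7477e+8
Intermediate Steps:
D(K) = -1/60
(45434 - 31*7*17)*(D(-186) + 16164) = (45434 - 31*7*17)*(-1/60 + 16164) = (45434 - 217*17)*(969839/60) = (45434 - 3689)*(969839/60) = 41745*(969839/60) = 2699061937/4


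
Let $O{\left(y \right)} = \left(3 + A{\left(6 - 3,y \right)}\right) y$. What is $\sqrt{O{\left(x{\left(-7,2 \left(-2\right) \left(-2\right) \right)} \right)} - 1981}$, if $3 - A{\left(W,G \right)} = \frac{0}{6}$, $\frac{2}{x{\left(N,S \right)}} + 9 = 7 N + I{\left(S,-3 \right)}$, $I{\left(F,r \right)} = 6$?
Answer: $\frac{2 i \sqrt{83707}}{13} \approx 44.511 i$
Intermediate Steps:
$x{\left(N,S \right)} = \frac{2}{-3 + 7 N}$ ($x{\left(N,S \right)} = \frac{2}{-9 + \left(7 N + 6\right)} = \frac{2}{-9 + \left(6 + 7 N\right)} = \frac{2}{-3 + 7 N}$)
$A{\left(W,G \right)} = 3$ ($A{\left(W,G \right)} = 3 - \frac{0}{6} = 3 - 0 \cdot \frac{1}{6} = 3 - 0 = 3 + 0 = 3$)
$O{\left(y \right)} = 6 y$ ($O{\left(y \right)} = \left(3 + 3\right) y = 6 y$)
$\sqrt{O{\left(x{\left(-7,2 \left(-2\right) \left(-2\right) \right)} \right)} - 1981} = \sqrt{6 \frac{2}{-3 + 7 \left(-7\right)} - 1981} = \sqrt{6 \frac{2}{-3 - 49} - 1981} = \sqrt{6 \frac{2}{-52} - 1981} = \sqrt{6 \cdot 2 \left(- \frac{1}{52}\right) - 1981} = \sqrt{6 \left(- \frac{1}{26}\right) - 1981} = \sqrt{- \frac{3}{13} - 1981} = \sqrt{- \frac{25756}{13}} = \frac{2 i \sqrt{83707}}{13}$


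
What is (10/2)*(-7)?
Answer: -35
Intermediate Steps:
(10/2)*(-7) = ((1/2)*10)*(-7) = 5*(-7) = -35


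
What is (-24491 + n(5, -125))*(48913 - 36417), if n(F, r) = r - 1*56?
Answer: -308301312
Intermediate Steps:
n(F, r) = -56 + r (n(F, r) = r - 56 = -56 + r)
(-24491 + n(5, -125))*(48913 - 36417) = (-24491 + (-56 - 125))*(48913 - 36417) = (-24491 - 181)*12496 = -24672*12496 = -308301312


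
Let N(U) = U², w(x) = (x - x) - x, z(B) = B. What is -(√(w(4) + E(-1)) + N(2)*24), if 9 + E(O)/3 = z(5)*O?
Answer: -96 - I*√46 ≈ -96.0 - 6.7823*I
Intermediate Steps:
w(x) = -x (w(x) = 0 - x = -x)
E(O) = -27 + 15*O (E(O) = -27 + 3*(5*O) = -27 + 15*O)
-(√(w(4) + E(-1)) + N(2)*24) = -(√(-1*4 + (-27 + 15*(-1))) + 2²*24) = -(√(-4 + (-27 - 15)) + 4*24) = -(√(-4 - 42) + 96) = -(√(-46) + 96) = -(I*√46 + 96) = -(96 + I*√46) = -96 - I*√46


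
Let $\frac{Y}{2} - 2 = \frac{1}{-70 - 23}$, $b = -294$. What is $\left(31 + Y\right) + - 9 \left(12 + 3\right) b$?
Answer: $\frac{3694423}{93} \approx 39725.0$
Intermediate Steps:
$Y = \frac{370}{93}$ ($Y = 4 + \frac{2}{-70 - 23} = 4 + \frac{2}{-93} = 4 + 2 \left(- \frac{1}{93}\right) = 4 - \frac{2}{93} = \frac{370}{93} \approx 3.9785$)
$\left(31 + Y\right) + - 9 \left(12 + 3\right) b = \left(31 + \frac{370}{93}\right) + - 9 \left(12 + 3\right) \left(-294\right) = \frac{3253}{93} + \left(-9\right) 15 \left(-294\right) = \frac{3253}{93} - -39690 = \frac{3253}{93} + 39690 = \frac{3694423}{93}$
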